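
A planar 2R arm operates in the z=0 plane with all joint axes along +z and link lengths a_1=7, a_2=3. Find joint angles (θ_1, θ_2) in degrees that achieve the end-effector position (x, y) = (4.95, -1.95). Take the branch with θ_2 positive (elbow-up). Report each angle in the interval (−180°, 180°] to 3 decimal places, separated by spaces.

cos θ_2 = (28.3050−7²−3²)/(2·7·3) = -0.7070; θ_2 = 134.9933° (elbow-up)
β = atan2(-1.9500,4.9500) = -21.5014°; ψ = atan2(2.1216,4.8789) = 23.5015°
θ_1 = β − ψ = -45.0029°

-45.003 134.993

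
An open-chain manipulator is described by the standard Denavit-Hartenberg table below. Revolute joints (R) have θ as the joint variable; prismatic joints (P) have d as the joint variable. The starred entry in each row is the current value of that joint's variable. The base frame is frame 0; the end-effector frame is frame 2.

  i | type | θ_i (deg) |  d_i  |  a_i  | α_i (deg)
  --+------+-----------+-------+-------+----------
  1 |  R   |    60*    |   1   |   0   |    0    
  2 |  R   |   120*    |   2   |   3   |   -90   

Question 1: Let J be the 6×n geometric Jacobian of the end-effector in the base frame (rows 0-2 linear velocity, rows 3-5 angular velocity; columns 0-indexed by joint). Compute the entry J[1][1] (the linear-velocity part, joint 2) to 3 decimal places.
axis z_1 = (0.0000,0.0000,1.0000); lever o_n−o_1 = (-3.0000,0.0000,2.0000)
cross product → J_v[:, 1] = (-0.0000,-3.0000,0.0000)
J_ω[:, 1] = z_1
entry J[1][1] = -3.0000

-3.000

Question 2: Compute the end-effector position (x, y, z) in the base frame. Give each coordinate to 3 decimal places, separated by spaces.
after link 1: o_1 = (0.0000, 0.0000, 1.0000)
after link 2: o_2 = (-3.0000, 0.0000, 3.0000)

-3.000 0.000 3.000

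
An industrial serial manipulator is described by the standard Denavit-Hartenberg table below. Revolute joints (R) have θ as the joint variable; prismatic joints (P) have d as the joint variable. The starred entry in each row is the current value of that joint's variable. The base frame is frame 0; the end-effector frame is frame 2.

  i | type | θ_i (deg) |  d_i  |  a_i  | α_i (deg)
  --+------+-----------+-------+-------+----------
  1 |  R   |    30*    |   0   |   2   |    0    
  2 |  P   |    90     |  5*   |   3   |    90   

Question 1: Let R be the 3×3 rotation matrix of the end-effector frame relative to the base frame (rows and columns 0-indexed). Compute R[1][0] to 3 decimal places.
0.866

End-effector x-axis (col 0 of R) = (-0.5000,0.8660,0.0000)
R[1][0] = 0.8660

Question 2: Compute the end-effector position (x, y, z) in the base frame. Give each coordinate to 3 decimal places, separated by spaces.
after link 1: o_1 = (1.7321, 1.0000, 0.0000)
after link 2: o_2 = (0.2321, 3.5981, 5.0000)

0.232 3.598 5.000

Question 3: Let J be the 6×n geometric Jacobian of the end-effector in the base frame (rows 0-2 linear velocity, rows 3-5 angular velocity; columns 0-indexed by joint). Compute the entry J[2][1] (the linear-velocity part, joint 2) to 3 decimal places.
1.000

prismatic axis z_1 = (0.0000,0.0000,1.0000)
J_v[:, 1] = z_1; J_ω[:, 1] = (0,0,0)
entry J[2][1] = 1.0000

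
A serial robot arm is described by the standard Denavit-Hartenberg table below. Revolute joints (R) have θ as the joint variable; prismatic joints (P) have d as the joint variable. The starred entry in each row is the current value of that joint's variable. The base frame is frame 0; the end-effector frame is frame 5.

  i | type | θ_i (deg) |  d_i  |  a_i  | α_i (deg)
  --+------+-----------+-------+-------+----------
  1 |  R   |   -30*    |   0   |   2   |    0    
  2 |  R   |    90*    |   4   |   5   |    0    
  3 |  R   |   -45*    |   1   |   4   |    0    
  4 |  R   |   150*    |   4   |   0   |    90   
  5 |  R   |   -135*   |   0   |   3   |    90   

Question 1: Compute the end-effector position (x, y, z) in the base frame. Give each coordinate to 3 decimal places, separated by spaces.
after link 1: o_1 = (1.7321, -1.0000, 0.0000)
after link 2: o_2 = (4.2321, 3.3301, 4.0000)
after link 3: o_3 = (8.0958, 4.3654, 5.0000)
after link 4: o_4 = (8.0958, 4.3654, 9.0000)
after link 5: o_5 = (10.1448, 3.8164, 6.8787)

10.145 3.816 6.879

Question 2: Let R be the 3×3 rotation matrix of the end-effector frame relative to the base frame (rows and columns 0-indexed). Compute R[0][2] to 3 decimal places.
End-effector z-axis (col 2 of R) = (0.6830,-0.1830,0.7071)
R[0][2] = 0.6830

0.683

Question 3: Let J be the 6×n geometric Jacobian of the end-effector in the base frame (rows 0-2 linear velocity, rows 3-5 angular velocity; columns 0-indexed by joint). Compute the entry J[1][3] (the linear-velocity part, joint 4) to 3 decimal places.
axis z_3 = (0.0000,0.0000,1.0000); lever o_n−o_3 = (2.0490,-0.5490,1.8787)
cross product → J_v[:, 3] = (0.5490,2.0490,-0.0000)
J_ω[:, 3] = z_3
entry J[1][3] = 2.0490

2.049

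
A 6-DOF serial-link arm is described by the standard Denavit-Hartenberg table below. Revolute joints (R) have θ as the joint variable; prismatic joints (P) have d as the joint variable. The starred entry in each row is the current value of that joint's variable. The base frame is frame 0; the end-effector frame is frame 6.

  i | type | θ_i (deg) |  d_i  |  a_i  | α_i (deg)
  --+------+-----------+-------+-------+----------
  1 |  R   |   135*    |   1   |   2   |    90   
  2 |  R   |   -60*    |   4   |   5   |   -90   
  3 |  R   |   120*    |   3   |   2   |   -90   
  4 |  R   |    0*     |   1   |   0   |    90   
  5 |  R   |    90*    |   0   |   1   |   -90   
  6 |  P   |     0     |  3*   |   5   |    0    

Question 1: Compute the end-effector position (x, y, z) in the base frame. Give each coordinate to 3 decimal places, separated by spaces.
2.863 8.968 2.987

after link 1: o_1 = (-1.4142, 1.4142, 1.0000)
after link 2: o_2 = (-0.3536, 6.0104, -3.3301)
after link 3: o_3 = (-3.0619, 6.2692, -0.9641)
after link 4: o_4 = (-2.4021, 6.3166, -0.2141)
after link 5: o_5 = (-1.7424, 6.3640, 0.5359)
after link 6: o_6 = (2.8631, 8.9682, 2.9869)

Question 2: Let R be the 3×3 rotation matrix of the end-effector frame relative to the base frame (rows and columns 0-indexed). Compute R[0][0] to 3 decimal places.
0.660

End-effector x-axis (col 0 of R) = (0.6597,0.0474,0.7500)
R[0][0] = 0.6597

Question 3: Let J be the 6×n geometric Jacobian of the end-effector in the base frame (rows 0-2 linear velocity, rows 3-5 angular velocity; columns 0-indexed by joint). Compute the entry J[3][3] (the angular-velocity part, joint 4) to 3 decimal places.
axis z_3 = (0.6597,0.0474,0.7500); lever o_n−o_3 = (5.9250,2.6990,3.9510)
cross product → J_v[:, 3] = (-1.8371,1.8371,1.5000)
J_ω[:, 3] = z_3
entry J[3][3] = 0.6597

0.660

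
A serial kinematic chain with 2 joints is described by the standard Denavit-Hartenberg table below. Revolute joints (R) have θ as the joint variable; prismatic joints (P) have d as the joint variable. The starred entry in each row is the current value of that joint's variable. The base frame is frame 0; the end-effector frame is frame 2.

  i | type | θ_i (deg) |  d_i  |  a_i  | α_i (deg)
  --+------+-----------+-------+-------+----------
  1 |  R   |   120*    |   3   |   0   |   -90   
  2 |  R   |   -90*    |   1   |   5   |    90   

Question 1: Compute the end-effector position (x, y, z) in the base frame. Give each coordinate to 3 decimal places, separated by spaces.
-0.866 -0.500 8.000

after link 1: o_1 = (0.0000, 0.0000, 3.0000)
after link 2: o_2 = (-0.8660, -0.5000, 8.0000)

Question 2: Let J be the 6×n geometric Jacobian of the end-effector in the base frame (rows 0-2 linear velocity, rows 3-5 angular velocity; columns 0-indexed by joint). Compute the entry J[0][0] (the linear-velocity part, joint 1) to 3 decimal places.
axis z_0 = ẑ; lever o_n−o_0 = (-0.8660,-0.5000,8.0000)
cross product → J_v[:, 0] = (0.5000,-0.8660,0.0000)
J_ω[:, 0] = z_0
entry J[0][0] = 0.5000

0.500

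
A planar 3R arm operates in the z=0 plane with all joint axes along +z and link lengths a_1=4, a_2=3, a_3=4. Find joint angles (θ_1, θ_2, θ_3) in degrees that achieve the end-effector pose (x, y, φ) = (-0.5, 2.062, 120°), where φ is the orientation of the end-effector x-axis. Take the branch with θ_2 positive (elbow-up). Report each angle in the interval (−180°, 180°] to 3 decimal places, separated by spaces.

wrist centre = target − a_3·(cos φ, sin φ) = (1.5000, -1.4021)
cos θ_2 = (4.2159−4²−3²)/(2·4·3) = -0.8660; θ_2 = 149.9976° (elbow-up)
β = atan2(-1.4021,1.5000) = -43.0679°; ψ = atan2(1.5001,1.4020) = 46.9365°
θ_1 = β − ψ = -90.0044°
θ_3 = φ − θ_1 − θ_2 = 60.0068° (wrapped to (-180°,180°])

-90.004 149.998 60.007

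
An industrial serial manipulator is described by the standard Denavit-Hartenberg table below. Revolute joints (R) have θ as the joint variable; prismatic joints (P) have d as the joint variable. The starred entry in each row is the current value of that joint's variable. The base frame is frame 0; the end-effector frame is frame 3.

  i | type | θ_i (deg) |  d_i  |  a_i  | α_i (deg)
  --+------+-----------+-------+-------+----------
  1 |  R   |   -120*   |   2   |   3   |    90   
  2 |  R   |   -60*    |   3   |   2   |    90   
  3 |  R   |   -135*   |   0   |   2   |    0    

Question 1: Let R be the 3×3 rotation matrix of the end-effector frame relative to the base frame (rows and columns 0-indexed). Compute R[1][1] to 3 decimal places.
End-effector y-axis (col 1 of R) = (0.4356,-0.6597,-0.6124)
R[1][1] = -0.6597

-0.660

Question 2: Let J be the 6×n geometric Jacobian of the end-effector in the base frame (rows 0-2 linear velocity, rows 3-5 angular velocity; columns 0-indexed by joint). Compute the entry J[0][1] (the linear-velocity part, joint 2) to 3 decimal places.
-0.254

axis z_1 = (-0.8660,0.5000,0.0000); lever o_n−o_1 = (-1.5198,0.5392,-0.5073)
cross product → J_v[:, 1] = (-0.2537,-0.4393,0.2929)
J_ω[:, 1] = z_1
entry J[0][1] = -0.2537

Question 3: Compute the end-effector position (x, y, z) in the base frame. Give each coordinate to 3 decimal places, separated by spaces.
after link 1: o_1 = (-1.5000, -2.5981, 2.0000)
after link 2: o_2 = (-4.5981, -1.9641, 0.2679)
after link 3: o_3 = (-3.0198, -2.0588, 1.4927)

-3.020 -2.059 1.493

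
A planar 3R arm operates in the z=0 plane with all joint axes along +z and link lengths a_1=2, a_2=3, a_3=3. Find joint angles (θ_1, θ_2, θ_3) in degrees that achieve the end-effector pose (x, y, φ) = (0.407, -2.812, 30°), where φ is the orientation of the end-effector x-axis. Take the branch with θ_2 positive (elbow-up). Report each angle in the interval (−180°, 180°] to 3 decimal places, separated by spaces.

wrist centre = target − a_3·(cos φ, sin φ) = (-2.1911, -4.3120)
cos θ_2 = (23.3942−2²−3²)/(2·2·3) = 0.8662; θ_2 = 29.9823° (elbow-up)
β = atan2(-4.3120,-2.1911) = -116.9367°; ψ = atan2(1.4992,4.5985) = 18.0568°
θ_1 = β − ψ = -134.9935°
θ_3 = φ − θ_1 − θ_2 = 135.0112° (wrapped to (-180°,180°])

-134.993 29.982 135.011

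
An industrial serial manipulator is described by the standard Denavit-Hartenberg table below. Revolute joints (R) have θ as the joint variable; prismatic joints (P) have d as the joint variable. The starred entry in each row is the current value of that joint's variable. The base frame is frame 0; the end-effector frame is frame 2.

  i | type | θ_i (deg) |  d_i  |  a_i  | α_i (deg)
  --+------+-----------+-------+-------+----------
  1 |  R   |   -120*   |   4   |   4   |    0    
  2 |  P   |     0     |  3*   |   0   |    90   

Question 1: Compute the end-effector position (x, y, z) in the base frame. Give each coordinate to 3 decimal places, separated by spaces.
-2.000 -3.464 7.000

after link 1: o_1 = (-2.0000, -3.4641, 4.0000)
after link 2: o_2 = (-2.0000, -3.4641, 7.0000)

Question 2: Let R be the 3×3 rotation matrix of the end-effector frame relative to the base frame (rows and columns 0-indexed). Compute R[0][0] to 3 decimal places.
-0.500

End-effector x-axis (col 0 of R) = (-0.5000,-0.8660,0.0000)
R[0][0] = -0.5000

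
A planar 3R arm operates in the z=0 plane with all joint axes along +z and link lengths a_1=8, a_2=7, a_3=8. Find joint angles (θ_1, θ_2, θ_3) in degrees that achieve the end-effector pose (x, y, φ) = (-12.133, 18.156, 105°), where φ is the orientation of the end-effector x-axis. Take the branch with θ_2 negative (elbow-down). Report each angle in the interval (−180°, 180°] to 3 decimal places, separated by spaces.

wrist centre = target − a_3·(cos φ, sin φ) = (-10.0624, 10.4286)
cos θ_2 = (210.0084−8²−7²)/(2·8·7) = 0.8661; θ_2 = -29.9861° (elbow-down)
β = atan2(10.4286,-10.0624) = 133.9763°; ψ = atan2(-3.4985,14.0630) = -13.9702°
θ_1 = β − ψ = 147.9465°
θ_3 = φ − θ_1 − θ_2 = -12.9604° (wrapped to (-180°,180°])

147.946 -29.986 -12.960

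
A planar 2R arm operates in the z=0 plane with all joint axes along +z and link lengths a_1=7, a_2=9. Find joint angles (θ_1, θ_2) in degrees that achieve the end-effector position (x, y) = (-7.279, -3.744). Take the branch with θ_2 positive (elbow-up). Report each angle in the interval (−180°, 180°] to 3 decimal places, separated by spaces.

cos θ_2 = (67.0014−7²−9²)/(2·7·9) = -0.5000; θ_2 = 119.9993° (elbow-up)
β = atan2(-3.7440,-7.2790) = -152.7807°; ψ = atan2(7.7943,2.5001) = 72.2158°
θ_1 = β − ψ = -224.9965°

135.003 119.999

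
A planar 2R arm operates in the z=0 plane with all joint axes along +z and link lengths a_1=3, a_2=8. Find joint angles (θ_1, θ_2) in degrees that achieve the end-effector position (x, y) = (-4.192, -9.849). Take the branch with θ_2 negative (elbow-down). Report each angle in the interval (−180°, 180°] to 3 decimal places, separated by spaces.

-91.123 -29.985

cos θ_2 = (114.5757−3²−8²)/(2·3·8) = 0.8662; θ_2 = -29.9846° (elbow-down)
β = atan2(-9.8490,-4.1920) = -113.0559°; ψ = atan2(-3.9981,9.9293) = -21.9328°
θ_1 = β − ψ = -91.1232°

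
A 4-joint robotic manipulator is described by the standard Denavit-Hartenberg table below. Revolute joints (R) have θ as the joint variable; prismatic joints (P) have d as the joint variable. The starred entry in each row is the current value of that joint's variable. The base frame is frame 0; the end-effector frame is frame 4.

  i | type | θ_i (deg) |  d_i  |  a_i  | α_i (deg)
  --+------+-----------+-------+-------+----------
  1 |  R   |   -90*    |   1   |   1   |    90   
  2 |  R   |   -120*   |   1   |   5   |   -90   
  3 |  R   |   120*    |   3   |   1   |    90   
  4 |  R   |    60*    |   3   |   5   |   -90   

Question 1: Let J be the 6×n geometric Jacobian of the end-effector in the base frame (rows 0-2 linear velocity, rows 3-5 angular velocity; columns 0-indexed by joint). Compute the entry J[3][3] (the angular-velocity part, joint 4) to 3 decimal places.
axis z_3 = (0.5000,0.4330,-0.7500); lever o_n−o_3 = (3.6651,-3.0760,-3.3325)
cross product → J_v[:, 3] = (-3.7500,-1.0825,-3.1250)
J_ω[:, 3] = z_3
entry J[3][3] = 0.5000

0.500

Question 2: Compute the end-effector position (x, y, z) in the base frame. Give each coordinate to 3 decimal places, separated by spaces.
3.531 -4.424 -7.730

after link 1: o_1 = (0.0000, -1.0000, 1.0000)
after link 2: o_2 = (-1.0000, 1.5000, -3.3301)
after link 3: o_3 = (-0.1340, -1.3481, -4.3971)
after link 4: o_4 = (3.5311, -4.4240, -7.7296)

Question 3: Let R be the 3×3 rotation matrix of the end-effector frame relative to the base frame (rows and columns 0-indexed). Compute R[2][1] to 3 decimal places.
0.750

End-effector y-axis (col 1 of R) = (-0.5000,-0.4330,0.7500)
R[2][1] = 0.7500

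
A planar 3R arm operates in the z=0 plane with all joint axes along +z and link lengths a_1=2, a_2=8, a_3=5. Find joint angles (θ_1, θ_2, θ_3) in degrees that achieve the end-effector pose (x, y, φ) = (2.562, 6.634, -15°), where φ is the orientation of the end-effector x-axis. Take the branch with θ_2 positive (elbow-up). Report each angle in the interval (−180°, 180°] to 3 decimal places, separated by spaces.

29.993 90.006 -134.998

wrist centre = target − a_3·(cos φ, sin φ) = (-2.2676, 7.9281)
cos θ_2 = (67.9968−2²−8²)/(2·2·8) = -0.0001; θ_2 = 90.0057° (elbow-up)
β = atan2(7.9281,-2.2676) = 105.9618°; ψ = atan2(8.0000,1.9992) = 75.9691°
θ_1 = β − ψ = 29.9927°
θ_3 = φ − θ_1 − θ_2 = -134.9984° (wrapped to (-180°,180°])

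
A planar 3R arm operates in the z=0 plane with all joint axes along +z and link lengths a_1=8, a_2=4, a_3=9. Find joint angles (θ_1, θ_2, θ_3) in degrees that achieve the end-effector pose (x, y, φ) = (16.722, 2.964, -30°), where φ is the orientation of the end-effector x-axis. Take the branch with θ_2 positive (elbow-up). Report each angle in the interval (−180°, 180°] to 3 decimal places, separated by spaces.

29.996 30.017 -90.012

wrist centre = target − a_3·(cos φ, sin φ) = (8.9278, 7.4640)
cos θ_2 = (135.4164−8²−4²)/(2·8·4) = 0.8659; θ_2 = 30.0165° (elbow-up)
β = atan2(7.4640,8.9278) = 39.8971°; ψ = atan2(2.0010,11.4635) = 9.9014°
θ_1 = β − ψ = 29.9956°
θ_3 = φ − θ_1 − θ_2 = -90.0122° (wrapped to (-180°,180°])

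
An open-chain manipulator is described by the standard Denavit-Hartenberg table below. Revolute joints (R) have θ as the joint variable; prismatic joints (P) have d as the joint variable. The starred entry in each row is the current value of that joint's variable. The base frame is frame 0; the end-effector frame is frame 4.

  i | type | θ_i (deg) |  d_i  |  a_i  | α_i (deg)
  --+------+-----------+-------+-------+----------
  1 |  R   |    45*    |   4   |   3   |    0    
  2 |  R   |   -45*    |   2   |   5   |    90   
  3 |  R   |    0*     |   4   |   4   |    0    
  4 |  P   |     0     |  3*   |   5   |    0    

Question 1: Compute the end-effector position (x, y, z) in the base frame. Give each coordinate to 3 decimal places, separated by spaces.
after link 1: o_1 = (2.1213, 2.1213, 4.0000)
after link 2: o_2 = (7.1213, 2.1213, 6.0000)
after link 3: o_3 = (11.1213, -1.8787, 6.0000)
after link 4: o_4 = (16.1213, -4.8787, 6.0000)

16.121 -4.879 6.000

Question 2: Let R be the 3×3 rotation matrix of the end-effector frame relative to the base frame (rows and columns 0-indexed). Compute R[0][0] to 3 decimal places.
End-effector x-axis (col 0 of R) = (1.0000,0.0000,0.0000)
R[0][0] = 1.0000

1.000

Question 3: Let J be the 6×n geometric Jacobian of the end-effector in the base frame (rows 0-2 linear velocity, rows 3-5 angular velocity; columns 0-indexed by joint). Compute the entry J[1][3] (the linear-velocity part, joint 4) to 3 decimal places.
prismatic axis z_3 = (0.0000,-1.0000,0.0000)
J_v[:, 3] = z_3; J_ω[:, 3] = (0,0,0)
entry J[1][3] = -1.0000

-1.000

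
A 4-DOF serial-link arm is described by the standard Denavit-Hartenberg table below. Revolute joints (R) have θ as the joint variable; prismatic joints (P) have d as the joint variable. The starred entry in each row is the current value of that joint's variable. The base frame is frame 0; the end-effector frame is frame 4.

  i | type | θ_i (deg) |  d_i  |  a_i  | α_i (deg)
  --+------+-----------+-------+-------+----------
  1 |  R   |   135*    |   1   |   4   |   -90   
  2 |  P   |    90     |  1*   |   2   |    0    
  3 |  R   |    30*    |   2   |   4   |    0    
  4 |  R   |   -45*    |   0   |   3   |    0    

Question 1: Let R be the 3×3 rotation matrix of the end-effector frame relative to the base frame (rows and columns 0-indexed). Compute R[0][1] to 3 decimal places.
End-effector y-axis (col 1 of R) = (0.6830,-0.6830,-0.2588)
R[0][1] = 0.6830

0.683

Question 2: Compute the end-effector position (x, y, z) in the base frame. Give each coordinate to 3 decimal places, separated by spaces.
after link 1: o_1 = (-2.8284, 2.8284, 1.0000)
after link 2: o_2 = (-3.5355, 2.1213, -1.0000)
after link 3: o_3 = (-3.5355, -0.7071, -4.4641)
after link 4: o_4 = (-4.0846, -0.1581, -7.3619)

-4.085 -0.158 -7.362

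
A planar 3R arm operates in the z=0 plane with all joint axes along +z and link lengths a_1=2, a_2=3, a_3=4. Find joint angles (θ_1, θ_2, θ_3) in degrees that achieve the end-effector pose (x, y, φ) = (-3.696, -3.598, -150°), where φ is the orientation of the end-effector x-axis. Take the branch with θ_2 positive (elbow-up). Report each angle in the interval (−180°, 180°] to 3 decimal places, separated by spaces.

wrist centre = target − a_3·(cos φ, sin φ) = (-0.2319, -1.5980)
cos θ_2 = (2.6074−2²−3²)/(2·2·3) = -0.8661; θ_2 = 150.0030° (elbow-up)
β = atan2(-1.5980,-0.2319) = -98.2570°; ψ = atan2(1.4999,-0.5982) = 111.7424°
θ_1 = β − ψ = -209.9994°
θ_3 = φ − θ_1 − θ_2 = -90.0036° (wrapped to (-180°,180°])

150.001 150.003 -90.004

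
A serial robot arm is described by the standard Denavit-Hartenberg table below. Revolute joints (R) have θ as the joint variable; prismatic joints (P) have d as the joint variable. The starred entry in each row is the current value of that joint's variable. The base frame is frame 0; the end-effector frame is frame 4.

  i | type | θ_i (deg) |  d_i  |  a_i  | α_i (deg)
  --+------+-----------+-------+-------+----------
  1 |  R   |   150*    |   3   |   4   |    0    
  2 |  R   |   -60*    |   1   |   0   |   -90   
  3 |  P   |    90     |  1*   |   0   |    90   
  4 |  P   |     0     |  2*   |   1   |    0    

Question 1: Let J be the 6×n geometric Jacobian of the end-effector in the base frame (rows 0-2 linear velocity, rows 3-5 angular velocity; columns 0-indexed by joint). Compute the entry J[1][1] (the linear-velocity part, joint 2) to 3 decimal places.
-1.000

axis z_1 = (0.0000,0.0000,1.0000); lever o_n−o_1 = (-1.0000,2.0000,0.0000)
cross product → J_v[:, 1] = (-2.0000,-1.0000,0.0000)
J_ω[:, 1] = z_1
entry J[1][1] = -1.0000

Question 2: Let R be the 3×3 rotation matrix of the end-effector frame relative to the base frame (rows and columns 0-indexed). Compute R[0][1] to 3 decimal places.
-1.000

End-effector y-axis (col 1 of R) = (-1.0000,-0.0000,0.0000)
R[0][1] = -1.0000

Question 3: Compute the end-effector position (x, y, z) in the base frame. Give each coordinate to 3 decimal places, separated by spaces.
-4.464 4.000 3.000

after link 1: o_1 = (-3.4641, 2.0000, 3.0000)
after link 2: o_2 = (-3.4641, 2.0000, 4.0000)
after link 3: o_3 = (-4.4641, 2.0000, 4.0000)
after link 4: o_4 = (-4.4641, 4.0000, 3.0000)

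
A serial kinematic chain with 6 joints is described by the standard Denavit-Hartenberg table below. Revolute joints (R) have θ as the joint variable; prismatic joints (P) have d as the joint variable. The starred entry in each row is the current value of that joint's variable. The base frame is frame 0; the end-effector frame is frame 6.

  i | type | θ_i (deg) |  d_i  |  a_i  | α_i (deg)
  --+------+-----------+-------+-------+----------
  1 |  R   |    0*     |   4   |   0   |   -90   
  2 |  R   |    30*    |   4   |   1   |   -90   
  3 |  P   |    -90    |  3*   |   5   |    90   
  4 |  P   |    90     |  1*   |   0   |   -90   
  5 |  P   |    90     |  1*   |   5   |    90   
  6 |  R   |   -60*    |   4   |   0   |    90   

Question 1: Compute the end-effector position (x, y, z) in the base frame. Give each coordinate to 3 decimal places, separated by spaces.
0.830 8.000 -4.562

after link 1: o_1 = (0.0000, 0.0000, 4.0000)
after link 2: o_2 = (0.8660, 4.0000, 3.5000)
after link 3: o_3 = (-0.6340, 9.0000, 0.9019)
after link 4: o_4 = (-1.5000, 9.0000, 1.4019)
after link 5: o_5 = (2.8301, 8.0000, -1.0981)
after link 6: o_6 = (0.8301, 8.0000, -4.5622)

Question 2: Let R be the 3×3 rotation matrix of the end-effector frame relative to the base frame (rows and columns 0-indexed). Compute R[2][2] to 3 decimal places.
0.433

End-effector z-axis (col 2 of R) = (-0.7500,0.5000,0.4330)
R[2][2] = 0.4330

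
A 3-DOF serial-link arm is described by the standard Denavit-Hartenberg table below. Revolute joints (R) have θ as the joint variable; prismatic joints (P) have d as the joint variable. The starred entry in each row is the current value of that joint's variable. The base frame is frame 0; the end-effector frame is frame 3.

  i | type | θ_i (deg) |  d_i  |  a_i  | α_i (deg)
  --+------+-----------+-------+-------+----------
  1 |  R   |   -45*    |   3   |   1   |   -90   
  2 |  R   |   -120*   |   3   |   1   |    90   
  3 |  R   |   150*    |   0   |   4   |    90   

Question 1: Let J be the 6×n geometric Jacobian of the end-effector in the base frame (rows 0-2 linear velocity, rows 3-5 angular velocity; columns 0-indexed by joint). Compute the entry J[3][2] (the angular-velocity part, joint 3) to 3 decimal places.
axis z_2 = (-0.6124,0.6124,-0.5000); lever o_n−o_2 = (2.6390,0.1895,-3.0000)
cross product → J_v[:, 2] = (-1.7424,-3.1566,-1.7321)
J_ω[:, 2] = z_2
entry J[3][2] = -0.6124

-0.612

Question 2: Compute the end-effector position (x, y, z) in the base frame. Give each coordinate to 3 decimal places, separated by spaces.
after link 1: o_1 = (0.7071, -0.7071, 3.0000)
after link 2: o_2 = (2.4749, 1.7678, 3.8660)
after link 3: o_3 = (5.1138, 1.9572, 0.8660)

5.114 1.957 0.866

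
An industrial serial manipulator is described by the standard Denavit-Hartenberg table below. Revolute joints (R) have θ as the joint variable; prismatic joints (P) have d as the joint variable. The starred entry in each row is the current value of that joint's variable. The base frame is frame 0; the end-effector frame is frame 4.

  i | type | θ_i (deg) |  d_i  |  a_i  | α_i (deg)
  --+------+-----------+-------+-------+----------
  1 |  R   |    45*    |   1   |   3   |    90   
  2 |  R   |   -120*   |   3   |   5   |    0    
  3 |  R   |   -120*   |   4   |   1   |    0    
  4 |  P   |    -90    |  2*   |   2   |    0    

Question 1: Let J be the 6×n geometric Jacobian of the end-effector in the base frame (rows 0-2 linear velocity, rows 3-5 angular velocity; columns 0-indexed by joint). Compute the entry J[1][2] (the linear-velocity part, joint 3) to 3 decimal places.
axis z_2 = (0.7071,-0.7071,0.0000); lever o_n−o_2 = (5.1138,-3.3714,1.8660)
cross product → J_v[:, 2] = (-1.3195,-1.3195,1.2321)
J_ω[:, 2] = z_2
entry J[1][2] = -1.3195

-1.319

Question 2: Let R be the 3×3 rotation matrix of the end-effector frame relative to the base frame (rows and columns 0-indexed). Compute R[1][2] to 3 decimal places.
End-effector z-axis (col 2 of R) = (0.7071,-0.7071,0.0000)
R[1][2] = -0.7071

-0.707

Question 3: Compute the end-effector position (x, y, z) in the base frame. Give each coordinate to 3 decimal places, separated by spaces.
after link 1: o_1 = (2.1213, 2.1213, 1.0000)
after link 2: o_2 = (2.4749, -1.7678, -3.3301)
after link 3: o_3 = (4.9497, -4.9497, -2.4641)
after link 4: o_4 = (7.5887, -5.1392, -1.4641)

7.589 -5.139 -1.464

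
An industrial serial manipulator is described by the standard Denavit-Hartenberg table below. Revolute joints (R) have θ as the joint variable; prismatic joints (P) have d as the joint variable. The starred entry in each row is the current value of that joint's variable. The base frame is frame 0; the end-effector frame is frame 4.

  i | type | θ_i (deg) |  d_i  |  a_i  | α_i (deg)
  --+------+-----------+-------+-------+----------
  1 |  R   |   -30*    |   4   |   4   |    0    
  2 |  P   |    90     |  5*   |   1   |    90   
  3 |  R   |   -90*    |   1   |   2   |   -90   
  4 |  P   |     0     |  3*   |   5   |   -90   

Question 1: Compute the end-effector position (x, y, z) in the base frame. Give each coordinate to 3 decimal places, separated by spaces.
after link 1: o_1 = (3.4641, -2.0000, 4.0000)
after link 2: o_2 = (3.9641, -1.1340, 9.0000)
after link 3: o_3 = (4.8301, -1.6340, 7.0000)
after link 4: o_4 = (6.3301, 0.9641, 2.0000)

6.330 0.964 2.000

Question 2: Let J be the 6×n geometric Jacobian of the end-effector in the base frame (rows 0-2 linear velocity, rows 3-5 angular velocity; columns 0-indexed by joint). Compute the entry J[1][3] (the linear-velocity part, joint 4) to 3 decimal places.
0.866

prismatic axis z_3 = (0.5000,0.8660,0.0000)
J_v[:, 3] = z_3; J_ω[:, 3] = (0,0,0)
entry J[1][3] = 0.8660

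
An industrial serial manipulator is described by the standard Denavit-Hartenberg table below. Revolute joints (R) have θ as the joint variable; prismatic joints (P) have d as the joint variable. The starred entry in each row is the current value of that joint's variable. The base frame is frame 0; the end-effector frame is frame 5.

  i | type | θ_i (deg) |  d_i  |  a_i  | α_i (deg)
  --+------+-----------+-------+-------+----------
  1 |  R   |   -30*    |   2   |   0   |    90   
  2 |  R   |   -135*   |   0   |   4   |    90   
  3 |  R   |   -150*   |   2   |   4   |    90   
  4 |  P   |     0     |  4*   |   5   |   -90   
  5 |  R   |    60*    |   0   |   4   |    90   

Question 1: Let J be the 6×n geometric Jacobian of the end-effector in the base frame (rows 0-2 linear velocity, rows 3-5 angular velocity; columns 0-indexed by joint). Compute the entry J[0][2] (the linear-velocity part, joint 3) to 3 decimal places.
1.813

axis z_2 = (-0.6124,0.3536,0.7071); lever o_n−o_2 = (7.2909,1.6055,8.3398)
cross product → J_v[:, 2] = (1.8133,10.2625,-3.5609)
J_ω[:, 2] = z_2
entry J[0][2] = 1.8133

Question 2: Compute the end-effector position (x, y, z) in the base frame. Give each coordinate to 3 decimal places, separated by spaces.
after link 1: o_1 = (0.0000, 0.0000, 2.0000)
after link 2: o_2 = (-2.4495, 1.4142, -0.8284)
after link 3: o_3 = (-0.5529, 2.6286, 3.0353)
after link 4: o_4 = (2.8414, -0.4443, 7.5114)
after link 5: o_5 = (4.8414, 3.0198, 7.5114)

4.841 3.020 7.511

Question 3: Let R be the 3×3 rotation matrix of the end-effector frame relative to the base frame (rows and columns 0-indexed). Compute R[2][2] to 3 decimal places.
End-effector z-axis (col 2 of R) = (0.6124,-0.3536,0.7071)
R[2][2] = 0.7071

0.707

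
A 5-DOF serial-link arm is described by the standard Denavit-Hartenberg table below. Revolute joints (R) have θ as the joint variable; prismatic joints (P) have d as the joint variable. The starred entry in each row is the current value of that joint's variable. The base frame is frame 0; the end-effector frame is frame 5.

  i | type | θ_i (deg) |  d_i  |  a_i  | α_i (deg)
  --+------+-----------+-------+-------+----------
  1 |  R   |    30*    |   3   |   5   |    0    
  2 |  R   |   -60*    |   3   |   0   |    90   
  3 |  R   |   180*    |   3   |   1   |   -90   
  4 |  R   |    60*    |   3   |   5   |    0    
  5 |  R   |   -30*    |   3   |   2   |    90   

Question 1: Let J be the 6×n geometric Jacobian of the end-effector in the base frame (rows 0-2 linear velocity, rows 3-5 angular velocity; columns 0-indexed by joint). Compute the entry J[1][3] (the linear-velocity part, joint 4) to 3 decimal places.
1.000

axis z_3 = (-0.0000,-0.0000,-1.0000); lever o_n−o_3 = (-1.0000,6.7321,-6.0000)
cross product → J_v[:, 3] = (6.7321,1.0000,-0.0000)
J_ω[:, 3] = z_3
entry J[1][3] = 1.0000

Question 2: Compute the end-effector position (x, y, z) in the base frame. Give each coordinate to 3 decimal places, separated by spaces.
0.964 7.134 -0.000

after link 1: o_1 = (4.3301, 2.5000, 3.0000)
after link 2: o_2 = (4.3301, 2.5000, 6.0000)
after link 3: o_3 = (1.9641, 0.4019, 6.0000)
after link 4: o_4 = (1.9641, 5.4019, 3.0000)
after link 5: o_5 = (0.9641, 7.1340, -0.0000)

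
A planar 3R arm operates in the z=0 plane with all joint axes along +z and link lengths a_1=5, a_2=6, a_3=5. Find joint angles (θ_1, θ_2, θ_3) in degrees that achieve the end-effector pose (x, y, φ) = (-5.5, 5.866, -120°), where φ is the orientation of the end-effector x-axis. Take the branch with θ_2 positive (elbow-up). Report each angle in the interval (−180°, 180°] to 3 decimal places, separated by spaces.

89.999 30.001 120.000

wrist centre = target − a_3·(cos φ, sin φ) = (-3.0000, 10.1961)
cos θ_2 = (112.9610−5²−6²)/(2·5·6) = 0.8660; θ_2 = 30.0010° (elbow-up)
β = atan2(10.1961,-3.0000) = 106.3954°; ψ = atan2(3.0001,10.1961) = 16.3959°
θ_1 = β − ψ = 89.9995°
θ_3 = φ − θ_1 − θ_2 = 119.9995° (wrapped to (-180°,180°])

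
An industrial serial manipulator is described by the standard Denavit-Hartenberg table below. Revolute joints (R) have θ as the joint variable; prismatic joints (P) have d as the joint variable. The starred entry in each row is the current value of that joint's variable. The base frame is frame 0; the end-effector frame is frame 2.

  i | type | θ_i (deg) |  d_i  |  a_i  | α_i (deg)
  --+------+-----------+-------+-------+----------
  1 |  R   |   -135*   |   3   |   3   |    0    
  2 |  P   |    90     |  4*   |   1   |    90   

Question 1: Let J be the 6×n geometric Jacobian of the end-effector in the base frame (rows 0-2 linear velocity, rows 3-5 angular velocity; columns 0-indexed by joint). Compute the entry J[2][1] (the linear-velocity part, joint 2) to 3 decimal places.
1.000

prismatic axis z_1 = (0.0000,0.0000,1.0000)
J_v[:, 1] = z_1; J_ω[:, 1] = (0,0,0)
entry J[2][1] = 1.0000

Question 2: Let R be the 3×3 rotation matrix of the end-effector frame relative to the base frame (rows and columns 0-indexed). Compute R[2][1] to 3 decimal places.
End-effector y-axis (col 1 of R) = (0.0000,0.0000,1.0000)
R[2][1] = 1.0000

1.000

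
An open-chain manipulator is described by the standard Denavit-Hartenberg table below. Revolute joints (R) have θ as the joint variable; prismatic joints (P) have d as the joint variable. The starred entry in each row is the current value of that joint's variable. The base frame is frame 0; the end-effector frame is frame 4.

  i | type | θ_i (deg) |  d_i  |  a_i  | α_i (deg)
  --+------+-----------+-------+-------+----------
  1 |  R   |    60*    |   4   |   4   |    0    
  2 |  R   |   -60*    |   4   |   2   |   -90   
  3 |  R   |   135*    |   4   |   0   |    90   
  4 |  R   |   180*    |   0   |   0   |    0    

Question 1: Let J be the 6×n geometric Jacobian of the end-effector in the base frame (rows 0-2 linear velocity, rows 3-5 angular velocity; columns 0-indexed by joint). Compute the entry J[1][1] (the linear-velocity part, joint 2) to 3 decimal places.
2.000

axis z_1 = (0.0000,0.0000,1.0000); lever o_n−o_1 = (2.0000,4.0000,4.0000)
cross product → J_v[:, 1] = (-4.0000,2.0000,0.0000)
J_ω[:, 1] = z_1
entry J[1][1] = 2.0000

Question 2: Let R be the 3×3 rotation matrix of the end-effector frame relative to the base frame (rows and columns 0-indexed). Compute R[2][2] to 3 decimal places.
End-effector z-axis (col 2 of R) = (0.7071,0.0000,-0.7071)
R[2][2] = -0.7071

-0.707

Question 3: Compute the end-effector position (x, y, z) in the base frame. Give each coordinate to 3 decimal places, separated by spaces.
after link 1: o_1 = (2.0000, 3.4641, 4.0000)
after link 2: o_2 = (4.0000, 3.4641, 8.0000)
after link 3: o_3 = (4.0000, 7.4641, 8.0000)
after link 4: o_4 = (4.0000, 7.4641, 8.0000)

4.000 7.464 8.000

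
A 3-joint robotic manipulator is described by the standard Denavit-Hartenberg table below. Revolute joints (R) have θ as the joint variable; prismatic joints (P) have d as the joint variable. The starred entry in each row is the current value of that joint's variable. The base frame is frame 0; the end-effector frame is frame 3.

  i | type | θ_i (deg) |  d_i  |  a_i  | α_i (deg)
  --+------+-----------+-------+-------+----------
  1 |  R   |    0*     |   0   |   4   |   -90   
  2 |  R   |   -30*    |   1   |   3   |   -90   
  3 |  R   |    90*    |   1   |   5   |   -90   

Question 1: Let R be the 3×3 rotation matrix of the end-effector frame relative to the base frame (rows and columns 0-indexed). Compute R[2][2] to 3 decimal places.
End-effector z-axis (col 2 of R) = (-0.8660,-0.0000,-0.5000)
R[2][2] = -0.5000

-0.500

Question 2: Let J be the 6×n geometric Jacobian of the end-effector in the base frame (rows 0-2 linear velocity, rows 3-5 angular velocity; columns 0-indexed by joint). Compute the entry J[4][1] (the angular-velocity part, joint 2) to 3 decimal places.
axis z_1 = (0.0000,1.0000,0.0000); lever o_n−o_1 = (3.0981,-4.0000,0.6340)
cross product → J_v[:, 1] = (0.6340,0.0000,-3.0981)
J_ω[:, 1] = z_1
entry J[4][1] = 1.0000

1.000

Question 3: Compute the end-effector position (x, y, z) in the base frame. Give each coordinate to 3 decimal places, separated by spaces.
after link 1: o_1 = (4.0000, 0.0000, 0.0000)
after link 2: o_2 = (6.5981, 1.0000, 1.5000)
after link 3: o_3 = (7.0981, -4.0000, 0.6340)

7.098 -4.000 0.634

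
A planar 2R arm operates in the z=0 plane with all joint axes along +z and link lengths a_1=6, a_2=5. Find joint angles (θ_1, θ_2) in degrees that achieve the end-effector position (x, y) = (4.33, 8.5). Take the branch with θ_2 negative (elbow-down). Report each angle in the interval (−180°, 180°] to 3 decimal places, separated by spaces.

cos θ_2 = (90.9989−6²−5²)/(2·6·5) = 0.5000; θ_2 = -60.0012° (elbow-down)
β = atan2(8.5000,4.3300) = 63.0052°; ψ = atan2(-4.3302,8.4999) = -26.9960°
θ_1 = β − ψ = 90.0012°

90.001 -60.001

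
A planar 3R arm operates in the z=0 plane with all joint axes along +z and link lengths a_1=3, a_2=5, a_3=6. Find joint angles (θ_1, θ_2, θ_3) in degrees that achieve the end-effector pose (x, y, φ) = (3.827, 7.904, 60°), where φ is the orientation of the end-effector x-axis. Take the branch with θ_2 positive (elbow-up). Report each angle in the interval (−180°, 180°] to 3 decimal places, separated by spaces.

wrist centre = target − a_3·(cos φ, sin φ) = (0.8270, 2.7078)
cos θ_2 = (8.0164−3²−5²)/(2·3·5) = -0.8661; θ_2 = 150.0110° (elbow-up)
β = atan2(2.7078,0.8270) = 73.0169°; ψ = atan2(2.4992,-1.3306) = 118.0317°
θ_1 = β − ψ = -45.0148°
θ_3 = φ − θ_1 − θ_2 = -44.9962° (wrapped to (-180°,180°])

-45.015 150.011 -44.996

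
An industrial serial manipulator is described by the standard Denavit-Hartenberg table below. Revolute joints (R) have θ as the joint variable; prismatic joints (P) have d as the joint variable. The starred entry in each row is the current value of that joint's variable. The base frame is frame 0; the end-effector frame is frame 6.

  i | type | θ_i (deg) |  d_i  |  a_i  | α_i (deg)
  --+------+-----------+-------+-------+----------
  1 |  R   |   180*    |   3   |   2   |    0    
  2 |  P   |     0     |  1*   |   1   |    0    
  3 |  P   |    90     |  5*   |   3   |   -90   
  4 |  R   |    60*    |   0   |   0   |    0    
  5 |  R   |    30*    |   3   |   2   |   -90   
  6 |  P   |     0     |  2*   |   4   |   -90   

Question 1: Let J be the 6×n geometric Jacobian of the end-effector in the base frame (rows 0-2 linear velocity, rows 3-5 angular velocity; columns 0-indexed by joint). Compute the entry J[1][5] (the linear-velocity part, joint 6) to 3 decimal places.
prismatic axis z_5 = (0.0000,1.0000,-0.0000)
J_v[:, 5] = z_5; J_ω[:, 5] = (0,0,0)
entry J[1][5] = 1.0000

1.000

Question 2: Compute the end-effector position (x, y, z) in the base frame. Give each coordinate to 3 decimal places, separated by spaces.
0.000 -1.000 3.000

after link 1: o_1 = (-2.0000, 0.0000, 3.0000)
after link 2: o_2 = (-3.0000, 0.0000, 4.0000)
after link 3: o_3 = (-3.0000, -3.0000, 9.0000)
after link 4: o_4 = (-3.0000, -3.0000, 9.0000)
after link 5: o_5 = (-0.0000, -3.0000, 7.0000)
after link 6: o_6 = (0.0000, -1.0000, 3.0000)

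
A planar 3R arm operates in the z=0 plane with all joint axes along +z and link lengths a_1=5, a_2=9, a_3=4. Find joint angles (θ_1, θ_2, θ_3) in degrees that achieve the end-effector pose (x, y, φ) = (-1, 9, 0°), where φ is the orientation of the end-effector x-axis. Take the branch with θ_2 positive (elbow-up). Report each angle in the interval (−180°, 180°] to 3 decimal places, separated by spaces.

wrist centre = target − a_3·(cos φ, sin φ) = (-5.0000, 9.0000)
cos θ_2 = (106.0000−5²−9²)/(2·5·9) = 0.0000; θ_2 = 90.0000° (elbow-up)
β = atan2(9.0000,-5.0000) = 119.0546°; ψ = atan2(9.0000,5.0000) = 60.9454°
θ_1 = β − ψ = 58.1092°
θ_3 = φ − θ_1 − θ_2 = -148.1092° (wrapped to (-180°,180°])

58.109 90.000 -148.109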